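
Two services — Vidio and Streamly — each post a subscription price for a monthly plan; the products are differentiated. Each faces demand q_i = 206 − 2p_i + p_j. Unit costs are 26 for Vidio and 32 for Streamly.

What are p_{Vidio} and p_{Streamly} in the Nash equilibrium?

Vidio's profit: π = (p_{Vidio} − 26)(206 − 2p_{Vidio} + p_{Streamly}).
∂π/∂p_{Vidio} = 258 − 4p_{Vidio} + p_{Streamly} = 0 ⇒ p_{Vidio} = 64.5 + 0.25p_{Streamly}.
Similarly p_{Streamly} = 67.5 + 0.25p_{Vidio}.
Solving the two reaction functions simultaneously: (1 − (0.25)(0.25))p_{Vidio} = 64.5 + 0.25·67.5, so 0.9375p_{Vidio} = 81.375 and p_{Vidio} = 86.8.
Then p_{Streamly} = 67.5 + 0.25·86.8 = 89.2.

86.8, 89.2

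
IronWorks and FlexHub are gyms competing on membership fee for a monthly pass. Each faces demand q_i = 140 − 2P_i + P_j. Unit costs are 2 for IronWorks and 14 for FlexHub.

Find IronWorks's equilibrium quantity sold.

95.2

IronWorks's profit: π = (P_{IronWorks} − 2)(140 − 2P_{IronWorks} + P_{FlexHub}).
∂π/∂P_{IronWorks} = 144 − 4P_{IronWorks} + P_{FlexHub} = 0 ⇒ P_{IronWorks} = 36 + 0.25P_{FlexHub}.
Similarly P_{FlexHub} = 42 + 0.25P_{IronWorks}.
Substituting the second reaction function into the first: P_{IronWorks} = 36 + 0.25(42 + 0.25P_{IronWorks}), which gives 0.9375P_{IronWorks} = 46.5 ⇒ P_{IronWorks} = 49.6.
Then P_{FlexHub} = 42 + 0.25·49.6 = 54.4.
q_{IronWorks} = 140 − 2·49.6 + 54.4 = 95.2.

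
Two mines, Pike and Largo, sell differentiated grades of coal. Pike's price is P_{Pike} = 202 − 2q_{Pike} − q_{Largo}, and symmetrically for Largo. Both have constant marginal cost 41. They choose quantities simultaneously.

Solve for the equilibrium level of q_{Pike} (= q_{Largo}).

32.2

Mine Pike's profit: π = q_{Pike}(202 − 2q_{Pike} − q_{Largo}) − 41q_{Pike}.
∂π/∂q_{Pike} = 161 − 4q_{Pike} − q_{Largo} = 0 ⇒ q_{Pike} = 40.25 − 0.25q_{Largo}.
The game is symmetric, so in equilibrium q_{Largo} = q_{Pike}: the reaction function gives 1.25q_{Pike} = 40.25, hence q_{Pike} = 32.2.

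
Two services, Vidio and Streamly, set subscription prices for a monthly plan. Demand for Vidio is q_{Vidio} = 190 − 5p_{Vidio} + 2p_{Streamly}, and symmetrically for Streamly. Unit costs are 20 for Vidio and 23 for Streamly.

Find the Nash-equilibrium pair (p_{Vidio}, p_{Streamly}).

Vidio's profit: π = (p_{Vidio} − 20)(190 − 5p_{Vidio} + 2p_{Streamly}).
∂π/∂p_{Vidio} = 290 − 10p_{Vidio} + 2p_{Streamly} = 0 ⇒ p_{Vidio} = 29 + 0.2p_{Streamly}.
Similarly p_{Streamly} = 30.5 + 0.2p_{Vidio}.
Plugging p_{Streamly} into Vidio's best response: p_{Vidio} = 29 + 0.2(30.5 + 0.2p_{Vidio}) ⇒ 0.96p_{Vidio} = 35.1, so p_{Vidio} = 36.5625.
Then p_{Streamly} = 30.5 + 0.2·36.5625 = 37.8125.

36.5625, 37.8125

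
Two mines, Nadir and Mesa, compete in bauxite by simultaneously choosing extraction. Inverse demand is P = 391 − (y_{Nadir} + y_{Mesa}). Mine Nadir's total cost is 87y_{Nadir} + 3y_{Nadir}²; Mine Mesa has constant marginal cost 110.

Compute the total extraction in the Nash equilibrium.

Mine Nadir's profit: π = y_{Nadir}(391 − (y_{Nadir} + y_{Mesa})) − 87y_{Nadir} − 3y_{Nadir}².
∂π/∂y_{Nadir} = 304 − 8y_{Nadir} − y_{Mesa} = 0, so y_{Nadir} = 38 − 0.125y_{Mesa}.
For Mesa: ∂π/∂y_{Mesa} = 281 − 2y_{Mesa} − y_{Nadir} = 0 ⇒ y_{Mesa} = 140.5 − 0.5y_{Nadir}.
Plugging y_{Mesa} into Nadir's best response: y_{Nadir} = 38 − 0.125(140.5 − 0.5y_{Nadir}) ⇒ 0.9375y_{Nadir} = 20.4375, so y_{Nadir} = 21.8.
Then y_{Mesa} = 140.5 − 0.5·21.8 = 129.6.
Total extraction: 21.8 + 129.6 = 151.4.

151.4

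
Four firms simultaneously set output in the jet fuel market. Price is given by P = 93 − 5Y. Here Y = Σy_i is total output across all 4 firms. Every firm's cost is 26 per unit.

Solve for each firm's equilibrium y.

2.68

A representative firm's profit is π_i = y_i(93 − 5Y) − 26y_i, with Y = y_i + Σ_{j≠i} y_j.
First-order condition: 67 − 10y_i − 5Σ_{j≠i} y_j = 0.
In a symmetric equilibrium every firm chooses the same y, so Σ_{j≠i} y_j = 3y. The condition becomes 67 − 25y = 0, giving y = 67/25 = 2.68.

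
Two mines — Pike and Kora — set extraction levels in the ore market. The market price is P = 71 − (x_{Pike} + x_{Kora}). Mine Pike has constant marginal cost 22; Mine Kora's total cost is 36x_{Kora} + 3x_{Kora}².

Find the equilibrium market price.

45.8

Mine Pike's profit: π = x_{Pike}(71 − (x_{Pike} + x_{Kora})) − 22x_{Pike}.
∂π/∂x_{Pike} = 49 − 2x_{Pike} − x_{Kora} = 0, so x_{Pike} = 24.5 − 0.5x_{Kora}.
For Kora: ∂π/∂x_{Kora} = 35 − 8x_{Kora} − x_{Pike} = 0 ⇒ x_{Kora} = 4.375 − 0.125x_{Pike}.
Plugging x_{Kora} into Pike's best response: x_{Pike} = 24.5 − 0.5(4.375 − 0.125x_{Pike}) ⇒ 0.9375x_{Pike} = 22.3125, so x_{Pike} = 23.8.
Then x_{Kora} = 4.375 − 0.125·23.8 = 1.4.
Equilibrium price: P = 71 − 25.2 = 45.8.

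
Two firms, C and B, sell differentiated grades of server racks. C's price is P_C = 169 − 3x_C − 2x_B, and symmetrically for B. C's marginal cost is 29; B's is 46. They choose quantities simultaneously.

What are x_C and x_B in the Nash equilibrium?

18.5625, 14.3125

Firm C's profit: π = x_C(169 − 3x_C − 2x_B) − 29x_C.
∂π/∂x_C = 140 − 6x_C − 2x_B = 0 ⇒ x_C = 70/3 − (1/3)x_B.
Similarly x_B = 20.5 − (1/3)x_C.
Substituting the second reaction function into the first: x_C = 70/3 − (1/3)(20.5 − (1/3)x_C), which gives (8/9)x_C = 16.5 ⇒ x_C = 18.5625.
Then x_B = 20.5 − (1/3)·18.5625 = 14.3125.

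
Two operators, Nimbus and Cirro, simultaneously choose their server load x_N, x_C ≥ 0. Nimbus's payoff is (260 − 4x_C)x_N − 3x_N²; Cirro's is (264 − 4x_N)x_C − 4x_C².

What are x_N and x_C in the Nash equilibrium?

32, 17

Expanding Nimbus's payoff: 260x_N − 4x_Cx_N − 3x_N².
∂π/∂x_N = 260 − 4x_C − 6x_N = 0, so x_N = 130/3 − (2/3)x_C.
Likewise for Cirro: x_C = 33 − 0.5x_N.
Solving the two reaction functions simultaneously: (1 − (−2/3)(−0.5))x_N = 130/3 − (2/3)·33, so (2/3)x_N = 64/3 and x_N = 32.
Then x_C = 33 − 0.5·32 = 17.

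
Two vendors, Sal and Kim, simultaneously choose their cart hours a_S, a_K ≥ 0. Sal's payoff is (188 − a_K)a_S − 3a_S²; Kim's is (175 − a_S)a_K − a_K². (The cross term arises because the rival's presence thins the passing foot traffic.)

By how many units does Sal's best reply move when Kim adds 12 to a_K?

Expanding Sal's payoff: 188a_S − a_Ka_S − 3a_S².
∂π/∂a_S = 188 − a_K − 6a_S = 0, so a_S = 94/3 − (1/6)a_K.
The reaction-function slope is −1/6, so a 12-unit rise in a_K moves a_S by −1/6 × 12 = −2. Sal's best response falls — the actions are strategic substitutes.

-2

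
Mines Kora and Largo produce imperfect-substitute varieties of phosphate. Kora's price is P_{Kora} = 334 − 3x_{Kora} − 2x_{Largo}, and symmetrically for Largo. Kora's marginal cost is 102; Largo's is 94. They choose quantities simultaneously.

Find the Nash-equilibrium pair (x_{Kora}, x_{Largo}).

28.5, 30.5

Mine Kora's profit: π = x_{Kora}(334 − 3x_{Kora} − 2x_{Largo}) − 102x_{Kora}.
∂π/∂x_{Kora} = 232 − 6x_{Kora} − 2x_{Largo} = 0 ⇒ x_{Kora} = 116/3 − (1/3)x_{Largo}.
Similarly x_{Largo} = 40 − (1/3)x_{Kora}.
Substituting the second reaction function into the first: x_{Kora} = 116/3 − (1/3)(40 − (1/3)x_{Kora}), which gives (8/9)x_{Kora} = 76/3 ⇒ x_{Kora} = 28.5.
Then x_{Largo} = 40 − (1/3)·28.5 = 30.5.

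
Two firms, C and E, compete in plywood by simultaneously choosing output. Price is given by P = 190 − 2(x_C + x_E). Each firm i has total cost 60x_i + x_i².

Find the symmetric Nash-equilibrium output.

Firm C's profit: π = x_C(190 − 2(x_C + x_E)) − 60x_C − x_C².
∂π/∂x_C = 130 − 6x_C − 2x_E = 0, so x_C = 65/3 − (1/3)x_E.
By symmetry x_E = x_C; substituting into the reaction function, (4/3)x_C = 65/3 and x_C = 16.25.

16.25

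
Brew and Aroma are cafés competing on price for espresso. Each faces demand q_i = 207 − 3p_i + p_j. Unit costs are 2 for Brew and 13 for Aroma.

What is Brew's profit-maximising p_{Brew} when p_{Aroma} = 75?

48

Brew's profit: π = (p_{Brew} − 2)(207 − 3p_{Brew} + p_{Aroma}).
∂π/∂p_{Brew} = 213 − 6p_{Brew} + p_{Aroma} = 0 ⇒ p_{Brew} = 35.5 + (1/6)p_{Aroma}.
At p_{Aroma} = 75: p_{Brew} = 35.5 + (1/6)·75 = 48.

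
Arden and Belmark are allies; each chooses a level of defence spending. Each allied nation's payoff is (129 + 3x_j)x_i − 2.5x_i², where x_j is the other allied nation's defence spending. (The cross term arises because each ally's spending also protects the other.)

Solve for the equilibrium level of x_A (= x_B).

64.5

Arden's payoff is (129 + 3x_B)x_A − 2.5x_A².
∂π/∂x_A = 129 + 3x_B − 5x_A = 0, so x_A = 25.8 + 0.6x_B.
The game is symmetric, so in equilibrium x_B = x_A: the reaction function gives 0.4x_A = 25.8, hence x_A = 64.5.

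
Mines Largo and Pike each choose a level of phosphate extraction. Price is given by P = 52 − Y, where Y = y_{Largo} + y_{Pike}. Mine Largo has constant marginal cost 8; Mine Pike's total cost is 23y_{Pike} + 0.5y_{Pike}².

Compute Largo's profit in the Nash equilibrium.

424.36

Mine Largo's profit: π = y_{Largo}(52 − (y_{Largo} + y_{Pike})) − 8y_{Largo}.
∂π/∂y_{Largo} = 44 − 2y_{Largo} − y_{Pike} = 0, so y_{Largo} = 22 − 0.5y_{Pike}.
For Pike: ∂π/∂y_{Pike} = 29 − 3y_{Pike} − y_{Largo} = 0 ⇒ y_{Pike} = 29/3 − (1/3)y_{Largo}.
Plugging y_{Pike} into Largo's best response: y_{Largo} = 22 − 0.5(29/3 − (1/3)y_{Largo}) ⇒ (5/6)y_{Largo} = 103/6, so y_{Largo} = 20.6.
Then y_{Pike} = 29/3 − (1/3)·20.6 = 2.8.
Price P = 52 − 23.4 = 28.6.
Largo's profit: (28.6 − 8)·20.6 = 424.36.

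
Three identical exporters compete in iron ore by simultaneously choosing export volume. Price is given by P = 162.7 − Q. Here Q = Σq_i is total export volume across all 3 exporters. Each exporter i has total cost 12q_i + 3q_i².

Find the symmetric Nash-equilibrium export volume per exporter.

15.07

A representative exporter's profit is π_i = q_i(162.7 − Q) − 12q_i − 3q_i², with Q = q_i + Σ_{j≠i} q_j.
First-order condition: 150.7 − 8q_i − Σ_{j≠i} q_j = 0.
With identical exporters, set every q_j = q: then 150.7 − 8q − 2q = 0, i.e. q = 150.7/10 = 15.07.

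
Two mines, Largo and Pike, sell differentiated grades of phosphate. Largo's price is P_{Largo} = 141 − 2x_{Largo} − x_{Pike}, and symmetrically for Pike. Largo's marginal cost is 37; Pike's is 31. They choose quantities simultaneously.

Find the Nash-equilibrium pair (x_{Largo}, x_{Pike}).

Mine Largo's profit: π = x_{Largo}(141 − 2x_{Largo} − x_{Pike}) − 37x_{Largo}.
∂π/∂x_{Largo} = 104 − 4x_{Largo} − x_{Pike} = 0 ⇒ x_{Largo} = 26 − 0.25x_{Pike}.
Similarly x_{Pike} = 27.5 − 0.25x_{Largo}.
Substituting the second reaction function into the first: x_{Largo} = 26 − 0.25(27.5 − 0.25x_{Largo}), which gives 0.9375x_{Largo} = 19.125 ⇒ x_{Largo} = 20.4.
Then x_{Pike} = 27.5 − 0.25·20.4 = 22.4.

20.4, 22.4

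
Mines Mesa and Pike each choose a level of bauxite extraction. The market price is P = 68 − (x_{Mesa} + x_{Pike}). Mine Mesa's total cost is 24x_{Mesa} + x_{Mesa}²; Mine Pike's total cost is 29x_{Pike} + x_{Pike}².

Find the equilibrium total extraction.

16.6

Mine Mesa's profit: π = x_{Mesa}(68 − (x_{Mesa} + x_{Pike})) − 24x_{Mesa} − x_{Mesa}².
∂π/∂x_{Mesa} = 44 − 4x_{Mesa} − x_{Pike} = 0, so x_{Mesa} = 11 − 0.25x_{Pike}.
By the same steps for Pike: x_{Pike} = 9.75 − 0.25x_{Mesa}.
Substituting the second reaction function into the first: x_{Mesa} = 11 − 0.25(9.75 − 0.25x_{Mesa}), which gives 0.9375x_{Mesa} = 8.5625 ⇒ x_{Mesa} = 137/15.
Then x_{Pike} = 9.75 − 0.25·(137/15) = 112/15.
Total extraction: 137/15 + 112/15 = 16.6.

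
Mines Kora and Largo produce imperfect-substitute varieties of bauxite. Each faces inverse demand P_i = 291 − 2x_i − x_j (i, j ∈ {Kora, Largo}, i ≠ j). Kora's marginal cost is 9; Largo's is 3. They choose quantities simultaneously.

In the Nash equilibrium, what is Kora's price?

Mine Kora's profit: π = x_{Kora}(291 − 2x_{Kora} − x_{Largo}) − 9x_{Kora}.
∂π/∂x_{Kora} = 282 − 4x_{Kora} − x_{Largo} = 0 ⇒ x_{Kora} = 70.5 − 0.25x_{Largo}.
Similarly x_{Largo} = 72 − 0.25x_{Kora}.
Substituting the second reaction function into the first: x_{Kora} = 70.5 − 0.25(72 − 0.25x_{Kora}), which gives 0.9375x_{Kora} = 52.5 ⇒ x_{Kora} = 56.
Then x_{Largo} = 72 − 0.25·56 = 58.
P_{Kora} = 291 − 2·56 − 58 = 121.

121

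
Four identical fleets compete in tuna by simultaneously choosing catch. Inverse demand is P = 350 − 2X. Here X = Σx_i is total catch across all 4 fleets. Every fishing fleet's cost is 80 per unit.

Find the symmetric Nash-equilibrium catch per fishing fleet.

A representative fishing fleet's profit is π_i = x_i(350 − 2X) − 80x_i, with X = x_i + Σ_{j≠i} x_j.
First-order condition: 270 − 4x_i − 2Σ_{j≠i} x_j = 0.
With identical fishing fleets, set every x_j = x: then 270 − 4x − 6x = 0, i.e. x = 270/10 = 27.

27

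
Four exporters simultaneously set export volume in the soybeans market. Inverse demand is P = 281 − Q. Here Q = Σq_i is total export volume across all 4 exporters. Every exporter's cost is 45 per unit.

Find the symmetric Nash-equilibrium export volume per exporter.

47.2

A representative exporter's profit is π_i = q_i(281 − Q) − 45q_i, with Q = q_i + Σ_{j≠i} q_j.
First-order condition: 236 − 2q_i − Σ_{j≠i} q_j = 0.
In a symmetric equilibrium every exporter chooses the same q, so Σ_{j≠i} q_j = 3q. The condition becomes 236 − 5q = 0, giving q = 236/5 = 47.2.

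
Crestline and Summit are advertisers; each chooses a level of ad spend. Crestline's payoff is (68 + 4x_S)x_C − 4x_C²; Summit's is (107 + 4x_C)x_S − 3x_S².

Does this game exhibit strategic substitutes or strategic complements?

Expanding Crestline's payoff: 68x_C + 4x_Sx_C − 4x_C².
∂π/∂x_C = 68 + 4x_S − 8x_C = 0, so x_C = 8.5 + 0.5x_S.
The best-response slope dx_C/dx_S = 0.5 > 0: the reaction function is upward-sloping, so the choices are strategic complements.

strategic complements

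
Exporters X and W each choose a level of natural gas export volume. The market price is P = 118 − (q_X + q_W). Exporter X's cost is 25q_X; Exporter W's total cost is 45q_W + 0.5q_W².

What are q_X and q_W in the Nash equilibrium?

41.2, 10.6

Exporter X's profit: π = q_X(118 − (q_X + q_W)) − 25q_X.
∂π/∂q_X = 93 − 2q_X − q_W = 0, so q_X = 46.5 − 0.5q_W.
For W: ∂π/∂q_W = 73 − 3q_W − q_X = 0 ⇒ q_W = 73/3 − (1/3)q_X.
Solving the two reaction functions simultaneously: (1 − (−0.5)(−1/3))q_X = 46.5 − 0.5·(73/3), so (5/6)q_X = 103/3 and q_X = 41.2.
Then q_W = 73/3 − (1/3)·41.2 = 10.6.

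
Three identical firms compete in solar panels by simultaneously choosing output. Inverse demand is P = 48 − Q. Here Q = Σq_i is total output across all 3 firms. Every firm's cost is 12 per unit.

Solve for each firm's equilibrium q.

9

A representative firm's profit is π_i = q_i(48 − Q) − 12q_i, with Q = q_i + Σ_{j≠i} q_j.
First-order condition: 36 − 2q_i − Σ_{j≠i} q_j = 0.
Imposing symmetry (q_j = q for all j) turns Σ_{j≠i} q_j into 2q, so 36 = 4q and q = 9.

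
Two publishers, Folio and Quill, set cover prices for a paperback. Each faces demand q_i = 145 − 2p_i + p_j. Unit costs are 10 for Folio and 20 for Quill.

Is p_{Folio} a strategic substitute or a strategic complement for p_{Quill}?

Folio's profit: π = (p_{Folio} − 10)(145 − 2p_{Folio} + p_{Quill}).
∂π/∂p_{Folio} = 165 − 4p_{Folio} + p_{Quill} = 0 ⇒ p_{Folio} = 41.25 + 0.25p_{Quill}.
The best-response slope dp_{Folio}/dp_{Quill} = 0.25 > 0: the reaction function is upward-sloping, so the choices are strategic complements.

strategic complements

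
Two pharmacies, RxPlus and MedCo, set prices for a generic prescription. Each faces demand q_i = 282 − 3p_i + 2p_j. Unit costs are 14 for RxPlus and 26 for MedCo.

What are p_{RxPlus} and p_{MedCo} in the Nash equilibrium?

83.25, 87.75

RxPlus's profit: π = (p_{RxPlus} − 14)(282 − 3p_{RxPlus} + 2p_{MedCo}).
∂π/∂p_{RxPlus} = 324 − 6p_{RxPlus} + 2p_{MedCo} = 0 ⇒ p_{RxPlus} = 54 + (1/3)p_{MedCo}.
Similarly p_{MedCo} = 60 + (1/3)p_{RxPlus}.
Solving the two reaction functions simultaneously: (1 − (1/3)(1/3))p_{RxPlus} = 54 + (1/3)·60, so (8/9)p_{RxPlus} = 74 and p_{RxPlus} = 83.25.
Then p_{MedCo} = 60 + (1/3)·83.25 = 87.75.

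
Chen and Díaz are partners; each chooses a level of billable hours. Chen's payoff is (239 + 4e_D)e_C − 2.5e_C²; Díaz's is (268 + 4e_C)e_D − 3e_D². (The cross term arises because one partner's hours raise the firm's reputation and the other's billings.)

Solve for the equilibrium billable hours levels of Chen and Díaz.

Expanding Chen's payoff: 239e_C + 4e_De_C − 2.5e_C².
∂π/∂e_C = 239 + 4e_D − 5e_C = 0, so e_C = 47.8 + 0.8e_D.
Likewise for Díaz: e_D = 134/3 + (2/3)e_C.
Substituting the second reaction function into the first: e_C = 47.8 + 0.8(134/3 + (2/3)e_C), which gives (7/15)e_C = 1253/15 ⇒ e_C = 179.
Then e_D = 134/3 + (2/3)·179 = 164.

179, 164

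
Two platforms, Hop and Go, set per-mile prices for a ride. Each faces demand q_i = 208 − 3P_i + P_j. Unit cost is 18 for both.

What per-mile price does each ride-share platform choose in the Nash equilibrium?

Hop's profit: π = (P_{Hop} − 18)(208 − 3P_{Hop} + P_{Go}).
∂π/∂P_{Hop} = 262 − 6P_{Hop} + P_{Go} = 0 ⇒ P_{Hop} = 131/3 + (1/6)P_{Go}.
By symmetry P_{Go} = P_{Hop}; substituting into the reaction function, (5/6)P_{Hop} = 131/3 and P_{Hop} = 52.4.

52.4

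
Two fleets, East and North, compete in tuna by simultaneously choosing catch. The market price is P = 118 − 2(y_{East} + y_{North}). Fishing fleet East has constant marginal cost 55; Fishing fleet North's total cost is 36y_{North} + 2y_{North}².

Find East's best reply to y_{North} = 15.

Fishing fleet East's profit: π = y_{East}(118 − 2(y_{East} + y_{North})) − 55y_{East}.
∂π/∂y_{East} = 63 − 4y_{East} − 2y_{North} = 0, so y_{East} = 15.75 − 0.5y_{North}.
At y_{North} = 15: y_{East} = 15.75 − 0.5·15 = 8.25.

8.25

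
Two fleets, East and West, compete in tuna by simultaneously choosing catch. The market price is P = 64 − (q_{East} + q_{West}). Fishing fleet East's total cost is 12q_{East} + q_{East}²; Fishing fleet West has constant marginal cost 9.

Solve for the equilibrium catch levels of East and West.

Fishing fleet East's profit: π = q_{East}(64 − (q_{East} + q_{West})) − 12q_{East} − q_{East}².
∂π/∂q_{East} = 52 − 4q_{East} − q_{West} = 0, so q_{East} = 13 − 0.25q_{West}.
For West: ∂π/∂q_{West} = 55 − 2q_{West} − q_{East} = 0 ⇒ q_{West} = 27.5 − 0.5q_{East}.
Solving the two reaction functions simultaneously: (1 − (−0.25)(−0.5))q_{East} = 13 − 0.25·27.5, so 0.875q_{East} = 6.125 and q_{East} = 7.
Then q_{West} = 27.5 − 0.5·7 = 24.

7, 24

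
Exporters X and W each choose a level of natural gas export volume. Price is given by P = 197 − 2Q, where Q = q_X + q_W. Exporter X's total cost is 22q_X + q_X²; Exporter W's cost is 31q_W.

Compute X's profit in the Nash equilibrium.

1015.68

Exporter X's profit: π = q_X(197 − 2(q_X + q_W)) − 22q_X − q_X².
∂π/∂q_X = 175 − 6q_X − 2q_W = 0, so q_X = 175/6 − (1/3)q_W.
For W: ∂π/∂q_W = 166 − 4q_W − 2q_X = 0 ⇒ q_W = 41.5 − 0.5q_X.
Substituting the second reaction function into the first: q_X = 175/6 − (1/3)(41.5 − 0.5q_X), which gives (5/6)q_X = 46/3 ⇒ q_X = 18.4.
Then q_W = 41.5 − 0.5·18.4 = 32.3.
Price P = 197 − 2·50.7 = 95.6.
X's profit: (95.6 − 22)·18.4 − (18.4)² = 1015.68.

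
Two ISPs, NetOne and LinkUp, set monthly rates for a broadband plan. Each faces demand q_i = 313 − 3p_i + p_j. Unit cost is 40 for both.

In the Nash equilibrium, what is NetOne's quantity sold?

139.8

NetOne's profit: π = (p_{NetOne} − 40)(313 − 3p_{NetOne} + p_{LinkUp}).
∂π/∂p_{NetOne} = 433 − 6p_{NetOne} + p_{LinkUp} = 0 ⇒ p_{NetOne} = 433/6 + (1/6)p_{LinkUp}.
By symmetry p_{LinkUp} = p_{NetOne}; substituting into the reaction function, (5/6)p_{NetOne} = 433/6 and p_{NetOne} = 86.6.
q_{NetOne} = 313 − 3·86.6 + 86.6 = 139.8.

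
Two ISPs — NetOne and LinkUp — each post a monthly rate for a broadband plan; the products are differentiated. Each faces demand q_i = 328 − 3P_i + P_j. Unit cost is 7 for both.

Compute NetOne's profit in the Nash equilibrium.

NetOne's profit: π = (P_{NetOne} − 7)(328 − 3P_{NetOne} + P_{LinkUp}).
∂π/∂P_{NetOne} = 349 − 6P_{NetOne} + P_{LinkUp} = 0 ⇒ P_{NetOne} = 349/6 + (1/6)P_{LinkUp}.
The game is symmetric, so in equilibrium P_{LinkUp} = P_{NetOne}: the reaction function gives (5/6)P_{NetOne} = 349/6, hence P_{NetOne} = 69.8.
q_{NetOne} = 328 − 3·69.8 + 69.8 = 188.4.
Profit = (69.8 − 7)·188.4 = 11831.52.

11831.52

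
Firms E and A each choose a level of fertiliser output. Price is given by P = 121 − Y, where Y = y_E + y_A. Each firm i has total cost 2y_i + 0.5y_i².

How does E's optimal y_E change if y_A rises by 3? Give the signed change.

-1

Firm E's profit: π = y_E(121 − (y_E + y_A)) − 2y_E − 0.5y_E².
∂π/∂y_E = 119 − 3y_E − y_A = 0, so y_E = 119/3 − (1/3)y_A.
The reaction-function slope is −1/3, so a 3-unit rise in y_A moves y_E by −1/3 × 3 = −1. E's best response falls — the actions are strategic substitutes.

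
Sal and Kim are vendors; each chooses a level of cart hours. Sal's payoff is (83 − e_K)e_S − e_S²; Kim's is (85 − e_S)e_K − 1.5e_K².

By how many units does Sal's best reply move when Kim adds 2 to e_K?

-1

Expanding Sal's payoff: 83e_S − e_Ke_S − e_S².
∂π/∂e_S = 83 − e_K − 2e_S = 0, so e_S = 41.5 − 0.5e_K.
The reaction-function slope is −0.5, so a 2-unit rise in e_K moves e_S by −0.5 × 2 = −1. Sal's best response falls — the actions are strategic substitutes.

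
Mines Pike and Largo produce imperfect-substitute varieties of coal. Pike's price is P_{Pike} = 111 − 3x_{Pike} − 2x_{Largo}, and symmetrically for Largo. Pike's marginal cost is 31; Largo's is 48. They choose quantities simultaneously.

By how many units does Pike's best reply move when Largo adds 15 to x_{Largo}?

Mine Pike's profit: π = x_{Pike}(111 − 3x_{Pike} − 2x_{Largo}) − 31x_{Pike}.
∂π/∂x_{Pike} = 80 − 6x_{Pike} − 2x_{Largo} = 0 ⇒ x_{Pike} = 40/3 − (1/3)x_{Largo}.
The reaction-function slope is −1/3, so a 15-unit rise in x_{Largo} moves x_{Pike} by −1/3 × 15 = −5. Pike's best response falls — the actions are strategic substitutes.

-5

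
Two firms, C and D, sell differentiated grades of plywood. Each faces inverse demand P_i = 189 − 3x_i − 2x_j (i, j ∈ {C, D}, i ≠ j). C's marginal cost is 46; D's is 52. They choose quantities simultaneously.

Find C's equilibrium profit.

Firm C's profit: π = x_C(189 − 3x_C − 2x_D) − 46x_C.
∂π/∂x_C = 143 − 6x_C − 2x_D = 0 ⇒ x_C = 143/6 − (1/3)x_D.
Similarly x_D = 137/6 − (1/3)x_C.
Substituting the second reaction function into the first: x_C = 143/6 − (1/3)(137/6 − (1/3)x_C), which gives (8/9)x_C = 146/9 ⇒ x_C = 18.25.
Then x_D = 137/6 − (1/3)·18.25 = 16.75.
P_C = 189 − 3·18.25 − 2·16.75 = 100.75.
Profit = (100.75 − 46)·18.25 = 999.1875.

999.1875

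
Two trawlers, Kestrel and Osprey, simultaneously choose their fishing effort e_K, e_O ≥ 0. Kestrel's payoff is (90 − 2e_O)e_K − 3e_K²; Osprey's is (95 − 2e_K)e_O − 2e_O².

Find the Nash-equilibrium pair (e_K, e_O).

8.5, 19.5

Expanding Kestrel's payoff: 90e_K − 2e_Oe_K − 3e_K².
∂π/∂e_K = 90 − 2e_O − 6e_K = 0, so e_K = 15 − (1/3)e_O.
Likewise for Osprey: e_O = 23.75 − 0.5e_K.
Substituting the second reaction function into the first: e_K = 15 − (1/3)(23.75 − 0.5e_K), which gives (5/6)e_K = 85/12 ⇒ e_K = 8.5.
Then e_O = 23.75 − 0.5·8.5 = 19.5.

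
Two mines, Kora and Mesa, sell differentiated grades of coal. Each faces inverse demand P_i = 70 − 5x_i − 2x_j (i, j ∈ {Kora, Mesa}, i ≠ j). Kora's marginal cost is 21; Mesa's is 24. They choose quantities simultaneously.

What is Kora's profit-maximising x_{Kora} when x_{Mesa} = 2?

4.5

Mine Kora's profit: π = x_{Kora}(70 − 5x_{Kora} − 2x_{Mesa}) − 21x_{Kora}.
∂π/∂x_{Kora} = 49 − 10x_{Kora} − 2x_{Mesa} = 0 ⇒ x_{Kora} = 4.9 − 0.2x_{Mesa}.
At x_{Mesa} = 2: x_{Kora} = 4.9 − 0.2·2 = 4.5.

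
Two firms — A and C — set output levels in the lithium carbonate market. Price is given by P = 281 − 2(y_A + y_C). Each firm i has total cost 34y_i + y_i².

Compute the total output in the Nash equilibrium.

61.75

Firm A's profit: π = y_A(281 − 2(y_A + y_C)) − 34y_A − y_A².
∂π/∂y_A = 247 − 6y_A − 2y_C = 0, so y_A = 247/6 − (1/3)y_C.
The game is symmetric, so in equilibrium y_C = y_A: the reaction function gives (4/3)y_A = 247/6, hence y_A = 30.875.
Total output: 30.875 + 30.875 = 61.75.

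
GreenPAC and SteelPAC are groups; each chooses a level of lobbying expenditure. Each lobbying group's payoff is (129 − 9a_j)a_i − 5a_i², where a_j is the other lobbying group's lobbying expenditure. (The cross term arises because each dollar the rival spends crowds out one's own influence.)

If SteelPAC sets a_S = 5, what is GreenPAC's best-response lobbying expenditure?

GreenPAC's payoff is (129 − 9a_S)a_G − 5a_G².
∂π/∂a_G = 129 − 9a_S − 10a_G = 0, so a_G = 12.9 − 0.9a_S.
At a_S = 5: a_G = 12.9 − 0.9·5 = 8.4.

8.4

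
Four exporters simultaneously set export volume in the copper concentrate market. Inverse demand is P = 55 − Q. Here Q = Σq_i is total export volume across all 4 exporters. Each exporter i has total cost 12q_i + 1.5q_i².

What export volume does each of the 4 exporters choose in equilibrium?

5.375

A representative exporter's profit is π_i = q_i(55 − Q) − 12q_i − 1.5q_i², with Q = q_i + Σ_{j≠i} q_j.
First-order condition: 43 − 5q_i − Σ_{j≠i} q_j = 0.
Imposing symmetry (q_j = q for all j) turns Σ_{j≠i} q_j into 3q, so 43 = 8q and q = 5.375.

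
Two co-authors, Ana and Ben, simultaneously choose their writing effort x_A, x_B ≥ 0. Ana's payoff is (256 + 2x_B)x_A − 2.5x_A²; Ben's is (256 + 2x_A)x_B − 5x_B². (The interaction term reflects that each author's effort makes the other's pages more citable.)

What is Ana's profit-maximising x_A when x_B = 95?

Expanding Ana's payoff: 256x_A + 2x_Bx_A − 2.5x_A².
∂π/∂x_A = 256 + 2x_B − 5x_A = 0, so x_A = 51.2 + 0.4x_B.
At x_B = 95: x_A = 51.2 + 0.4·95 = 89.2.

89.2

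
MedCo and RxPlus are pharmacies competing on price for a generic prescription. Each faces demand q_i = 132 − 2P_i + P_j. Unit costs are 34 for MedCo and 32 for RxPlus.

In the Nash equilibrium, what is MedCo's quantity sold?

64.8

MedCo's profit: π = (P_{MedCo} − 34)(132 − 2P_{MedCo} + P_{RxPlus}).
∂π/∂P_{MedCo} = 200 − 4P_{MedCo} + P_{RxPlus} = 0 ⇒ P_{MedCo} = 50 + 0.25P_{RxPlus}.
Similarly P_{RxPlus} = 49 + 0.25P_{MedCo}.
Plugging P_{RxPlus} into MedCo's best response: P_{MedCo} = 50 + 0.25(49 + 0.25P_{MedCo}) ⇒ 0.9375P_{MedCo} = 62.25, so P_{MedCo} = 66.4.
Then P_{RxPlus} = 49 + 0.25·66.4 = 65.6.
q_{MedCo} = 132 − 2·66.4 + 65.6 = 64.8.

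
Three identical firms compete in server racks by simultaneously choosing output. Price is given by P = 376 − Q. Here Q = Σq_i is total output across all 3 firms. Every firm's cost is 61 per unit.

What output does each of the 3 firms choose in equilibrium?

78.75

A representative firm's profit is π_i = q_i(376 − Q) − 61q_i, with Q = q_i + Σ_{j≠i} q_j.
First-order condition: 315 − 2q_i − Σ_{j≠i} q_j = 0.
In a symmetric equilibrium every firm chooses the same q, so Σ_{j≠i} q_j = 2q. The condition becomes 315 − 4q = 0, giving q = 315/4 = 78.75.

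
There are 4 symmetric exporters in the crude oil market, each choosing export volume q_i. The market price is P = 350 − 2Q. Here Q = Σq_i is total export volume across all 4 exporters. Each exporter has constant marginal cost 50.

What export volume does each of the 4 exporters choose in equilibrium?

30

A representative exporter's profit is π_i = q_i(350 − 2Q) − 50q_i, with Q = q_i + Σ_{j≠i} q_j.
First-order condition: 300 − 4q_i − 2Σ_{j≠i} q_j = 0.
Imposing symmetry (q_j = q for all j) turns Σ_{j≠i} q_j into 3q, so 300 = 10q and q = 30.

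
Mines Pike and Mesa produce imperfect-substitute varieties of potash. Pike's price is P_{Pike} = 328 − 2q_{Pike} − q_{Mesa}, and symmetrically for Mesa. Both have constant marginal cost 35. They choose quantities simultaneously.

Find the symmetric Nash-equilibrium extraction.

58.6

Mine Pike's profit: π = q_{Pike}(328 − 2q_{Pike} − q_{Mesa}) − 35q_{Pike}.
∂π/∂q_{Pike} = 293 − 4q_{Pike} − q_{Mesa} = 0 ⇒ q_{Pike} = 73.25 − 0.25q_{Mesa}.
Setting q_{Pike} = q_{Mesa} in the reaction function: q_{Pike} = 73.25 − 0.25q_{Pike}, so q_{Pike} = 73.25 / 1.25 = 58.6.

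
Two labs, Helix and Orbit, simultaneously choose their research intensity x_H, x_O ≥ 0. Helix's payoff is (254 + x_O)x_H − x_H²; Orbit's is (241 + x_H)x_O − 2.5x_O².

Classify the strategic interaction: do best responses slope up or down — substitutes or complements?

Expanding Helix's payoff: 254x_H + x_Ox_H − x_H².
∂π/∂x_H = 254 + x_O − 2x_H = 0, so x_H = 127 + 0.5x_O.
The best-response slope dx_H/dx_O = 0.5 > 0: the reaction function is upward-sloping, so the choices are strategic complements.

strategic complements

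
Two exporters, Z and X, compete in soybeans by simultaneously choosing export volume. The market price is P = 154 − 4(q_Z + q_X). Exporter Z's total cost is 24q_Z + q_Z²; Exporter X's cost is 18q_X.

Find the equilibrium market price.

Exporter Z's profit: π = q_Z(154 − 4(q_Z + q_X)) − 24q_Z − q_Z².
∂π/∂q_Z = 130 − 10q_Z − 4q_X = 0, so q_Z = 13 − 0.4q_X.
For X: ∂π/∂q_X = 136 − 8q_X − 4q_Z = 0 ⇒ q_X = 17 − 0.5q_Z.
Substituting the second reaction function into the first: q_Z = 13 − 0.4(17 − 0.5q_Z), which gives 0.8q_Z = 6.2 ⇒ q_Z = 7.75.
Then q_X = 17 − 0.5·7.75 = 13.125.
Equilibrium price: P = 154 − 4·20.875 = 70.5.

70.5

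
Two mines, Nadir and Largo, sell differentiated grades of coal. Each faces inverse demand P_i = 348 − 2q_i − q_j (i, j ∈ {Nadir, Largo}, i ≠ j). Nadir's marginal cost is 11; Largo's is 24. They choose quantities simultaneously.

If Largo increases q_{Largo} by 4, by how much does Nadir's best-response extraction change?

Mine Nadir's profit: π = q_{Nadir}(348 − 2q_{Nadir} − q_{Largo}) − 11q_{Nadir}.
∂π/∂q_{Nadir} = 337 − 4q_{Nadir} − q_{Largo} = 0 ⇒ q_{Nadir} = 84.25 − 0.25q_{Largo}.
The reaction-function slope is −0.25, so a 4-unit rise in q_{Largo} moves q_{Nadir} by −0.25 × 4 = −1. Nadir's best response falls — the actions are strategic substitutes.

-1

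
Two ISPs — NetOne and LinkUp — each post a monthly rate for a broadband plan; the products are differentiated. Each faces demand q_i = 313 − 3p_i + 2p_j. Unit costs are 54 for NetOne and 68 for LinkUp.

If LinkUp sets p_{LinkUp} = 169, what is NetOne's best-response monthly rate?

135.5

NetOne's profit: π = (p_{NetOne} − 54)(313 − 3p_{NetOne} + 2p_{LinkUp}).
∂π/∂p_{NetOne} = 475 − 6p_{NetOne} + 2p_{LinkUp} = 0 ⇒ p_{NetOne} = 475/6 + (1/3)p_{LinkUp}.
At p_{LinkUp} = 169: p_{NetOne} = 475/6 + (1/3)·169 = 135.5.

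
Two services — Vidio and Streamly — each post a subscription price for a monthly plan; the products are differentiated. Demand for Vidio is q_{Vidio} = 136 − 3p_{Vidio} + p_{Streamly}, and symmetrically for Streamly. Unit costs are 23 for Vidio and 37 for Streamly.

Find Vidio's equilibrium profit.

1105.92

Vidio's profit: π = (p_{Vidio} − 23)(136 − 3p_{Vidio} + p_{Streamly}).
∂π/∂p_{Vidio} = 205 − 6p_{Vidio} + p_{Streamly} = 0 ⇒ p_{Vidio} = 205/6 + (1/6)p_{Streamly}.
Similarly p_{Streamly} = 247/6 + (1/6)p_{Vidio}.
Plugging p_{Streamly} into Vidio's best response: p_{Vidio} = 205/6 + (1/6)(247/6 + (1/6)p_{Vidio}) ⇒ (35/36)p_{Vidio} = 1477/36, so p_{Vidio} = 42.2.
Then p_{Streamly} = 247/6 + (1/6)·42.2 = 48.2.
q_{Vidio} = 136 − 3·42.2 + 48.2 = 57.6.
Profit = (42.2 − 23)·57.6 = 1105.92.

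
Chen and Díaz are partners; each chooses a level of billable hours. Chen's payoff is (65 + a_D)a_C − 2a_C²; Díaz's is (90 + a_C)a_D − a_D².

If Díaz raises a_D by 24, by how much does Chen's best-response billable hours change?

Expanding Chen's payoff: 65a_C + a_Da_C − 2a_C².
∂π/∂a_C = 65 + a_D − 4a_C = 0, so a_C = 16.25 + 0.25a_D.
The reaction-function slope is 0.25, so a 24-unit rise in a_D moves a_C by 0.25 × 24 = 6. Chen's best response rises — the actions are strategic complements.

6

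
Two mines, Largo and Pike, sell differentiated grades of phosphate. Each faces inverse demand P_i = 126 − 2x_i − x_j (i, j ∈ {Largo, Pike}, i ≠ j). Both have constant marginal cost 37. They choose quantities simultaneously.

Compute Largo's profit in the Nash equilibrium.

Mine Largo's profit: π = x_{Largo}(126 − 2x_{Largo} − x_{Pike}) − 37x_{Largo}.
∂π/∂x_{Largo} = 89 − 4x_{Largo} − x_{Pike} = 0 ⇒ x_{Largo} = 22.25 − 0.25x_{Pike}.
By symmetry x_{Pike} = x_{Largo}; substituting into the reaction function, 1.25x_{Largo} = 22.25 and x_{Largo} = 17.8.
P_{Largo} = 126 − 2·17.8 − 17.8 = 72.6.
Profit = (72.6 − 37)·17.8 = 633.68.

633.68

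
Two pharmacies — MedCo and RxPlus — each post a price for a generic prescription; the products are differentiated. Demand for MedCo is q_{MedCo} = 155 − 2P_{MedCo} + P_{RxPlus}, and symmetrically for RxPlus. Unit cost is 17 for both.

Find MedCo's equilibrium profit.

MedCo's profit: π = (P_{MedCo} − 17)(155 − 2P_{MedCo} + P_{RxPlus}).
∂π/∂P_{MedCo} = 189 − 4P_{MedCo} + P_{RxPlus} = 0 ⇒ P_{MedCo} = 47.25 + 0.25P_{RxPlus}.
The game is symmetric, so in equilibrium P_{RxPlus} = P_{MedCo}: the reaction function gives 0.75P_{MedCo} = 47.25, hence P_{MedCo} = 63.
q_{MedCo} = 155 − 2·63 + 63 = 92.
Profit = (63 − 17)·92 = 4232.

4232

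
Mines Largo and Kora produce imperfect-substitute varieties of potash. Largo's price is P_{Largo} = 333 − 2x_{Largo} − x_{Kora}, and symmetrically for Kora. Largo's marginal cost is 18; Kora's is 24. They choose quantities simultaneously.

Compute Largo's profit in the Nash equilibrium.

Mine Largo's profit: π = x_{Largo}(333 − 2x_{Largo} − x_{Kora}) − 18x_{Largo}.
∂π/∂x_{Largo} = 315 − 4x_{Largo} − x_{Kora} = 0 ⇒ x_{Largo} = 78.75 − 0.25x_{Kora}.
Similarly x_{Kora} = 77.25 − 0.25x_{Largo}.
Solving the two reaction functions simultaneously: (1 − (−0.25)(−0.25))x_{Largo} = 78.75 − 0.25·77.25, so 0.9375x_{Largo} = 59.4375 and x_{Largo} = 63.4.
Then x_{Kora} = 77.25 − 0.25·63.4 = 61.4.
P_{Largo} = 333 − 2·63.4 − 61.4 = 144.8.
Profit = (144.8 − 18)·63.4 = 8039.12.

8039.12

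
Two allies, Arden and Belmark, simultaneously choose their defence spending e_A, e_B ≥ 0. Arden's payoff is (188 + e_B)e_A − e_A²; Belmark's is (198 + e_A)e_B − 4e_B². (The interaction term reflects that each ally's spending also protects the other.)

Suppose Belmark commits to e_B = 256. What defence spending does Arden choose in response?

222

Expanding Arden's payoff: 188e_A + e_Be_A − e_A².
∂π/∂e_A = 188 + e_B − 2e_A = 0, so e_A = 94 + 0.5e_B.
At e_B = 256: e_A = 94 + 0.5·256 = 222.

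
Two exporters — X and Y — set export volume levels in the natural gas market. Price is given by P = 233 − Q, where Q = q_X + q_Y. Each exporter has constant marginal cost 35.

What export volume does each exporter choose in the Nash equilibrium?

66

Exporter X's profit: π = q_X(233 − (q_X + q_Y)) − 35q_X.
∂π/∂q_X = 198 − 2q_X − q_Y = 0, so q_X = 99 − 0.5q_Y.
The game is symmetric, so in equilibrium q_Y = q_X: the reaction function gives 1.5q_X = 99, hence q_X = 66.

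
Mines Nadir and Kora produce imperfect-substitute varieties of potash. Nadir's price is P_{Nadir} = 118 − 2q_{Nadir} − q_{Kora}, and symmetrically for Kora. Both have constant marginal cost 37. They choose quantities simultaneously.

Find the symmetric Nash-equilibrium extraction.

16.2

Mine Nadir's profit: π = q_{Nadir}(118 − 2q_{Nadir} − q_{Kora}) − 37q_{Nadir}.
∂π/∂q_{Nadir} = 81 − 4q_{Nadir} − q_{Kora} = 0 ⇒ q_{Nadir} = 20.25 − 0.25q_{Kora}.
By symmetry q_{Kora} = q_{Nadir}; substituting into the reaction function, 1.25q_{Nadir} = 20.25 and q_{Nadir} = 16.2.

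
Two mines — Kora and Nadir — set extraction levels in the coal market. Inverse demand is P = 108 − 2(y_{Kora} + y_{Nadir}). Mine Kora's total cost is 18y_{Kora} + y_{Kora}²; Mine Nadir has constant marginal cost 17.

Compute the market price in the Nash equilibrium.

Mine Kora's profit: π = y_{Kora}(108 − 2(y_{Kora} + y_{Nadir})) − 18y_{Kora} − y_{Kora}².
∂π/∂y_{Kora} = 90 − 6y_{Kora} − 2y_{Nadir} = 0, so y_{Kora} = 15 − (1/3)y_{Nadir}.
For Nadir: ∂π/∂y_{Nadir} = 91 − 4y_{Nadir} − 2y_{Kora} = 0 ⇒ y_{Nadir} = 22.75 − 0.5y_{Kora}.
Plugging y_{Nadir} into Kora's best response: y_{Kora} = 15 − (1/3)(22.75 − 0.5y_{Kora}) ⇒ (5/6)y_{Kora} = 89/12, so y_{Kora} = 8.9.
Then y_{Nadir} = 22.75 − 0.5·8.9 = 18.3.
Equilibrium price: P = 108 − 2·27.2 = 53.6.

53.6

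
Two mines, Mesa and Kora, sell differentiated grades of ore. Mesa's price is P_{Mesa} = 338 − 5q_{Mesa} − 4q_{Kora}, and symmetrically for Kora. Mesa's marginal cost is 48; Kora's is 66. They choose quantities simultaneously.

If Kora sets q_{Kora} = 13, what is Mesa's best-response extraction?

Mine Mesa's profit: π = q_{Mesa}(338 − 5q_{Mesa} − 4q_{Kora}) − 48q_{Mesa}.
∂π/∂q_{Mesa} = 290 − 10q_{Mesa} − 4q_{Kora} = 0 ⇒ q_{Mesa} = 29 − 0.4q_{Kora}.
At q_{Kora} = 13: q_{Mesa} = 29 − 0.4·13 = 23.8.

23.8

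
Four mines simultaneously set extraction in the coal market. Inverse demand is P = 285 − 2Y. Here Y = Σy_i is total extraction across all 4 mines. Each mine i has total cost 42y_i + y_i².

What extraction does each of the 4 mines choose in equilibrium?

A representative mine's profit is π_i = y_i(285 − 2Y) − 42y_i − y_i², with Y = y_i + Σ_{j≠i} y_j.
First-order condition: 243 − 6y_i − 2Σ_{j≠i} y_j = 0.
With identical mines, set every y_j = y: then 243 − 6y − 6y = 0, i.e. y = 243/12 = 20.25.

20.25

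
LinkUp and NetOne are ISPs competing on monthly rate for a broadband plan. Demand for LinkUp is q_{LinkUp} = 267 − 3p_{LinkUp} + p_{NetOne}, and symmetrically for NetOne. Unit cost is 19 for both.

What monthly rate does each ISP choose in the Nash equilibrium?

64.8

LinkUp's profit: π = (p_{LinkUp} − 19)(267 − 3p_{LinkUp} + p_{NetOne}).
∂π/∂p_{LinkUp} = 324 − 6p_{LinkUp} + p_{NetOne} = 0 ⇒ p_{LinkUp} = 54 + (1/6)p_{NetOne}.
Setting p_{LinkUp} = p_{NetOne} in the reaction function: p_{LinkUp} = 54 + (1/6)p_{LinkUp}, so p_{LinkUp} = 54 / (5/6) = 64.8.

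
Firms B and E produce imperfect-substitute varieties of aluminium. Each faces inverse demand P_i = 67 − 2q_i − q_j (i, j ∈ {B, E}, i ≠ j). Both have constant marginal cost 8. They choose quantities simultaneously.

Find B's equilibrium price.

31.6

Firm B's profit: π = q_B(67 − 2q_B − q_E) − 8q_B.
∂π/∂q_B = 59 − 4q_B − q_E = 0 ⇒ q_B = 14.75 − 0.25q_E.
By symmetry q_E = q_B; substituting into the reaction function, 1.25q_B = 14.75 and q_B = 11.8.
P_B = 67 − 2·11.8 − 11.8 = 31.6.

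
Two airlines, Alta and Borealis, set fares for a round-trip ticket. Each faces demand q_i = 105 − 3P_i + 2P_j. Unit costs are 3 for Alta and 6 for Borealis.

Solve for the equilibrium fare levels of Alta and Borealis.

Alta's profit: π = (P_{Alta} − 3)(105 − 3P_{Alta} + 2P_{Borealis}).
∂π/∂P_{Alta} = 114 − 6P_{Alta} + 2P_{Borealis} = 0 ⇒ P_{Alta} = 19 + (1/3)P_{Borealis}.
Similarly P_{Borealis} = 20.5 + (1/3)P_{Alta}.
Solving the two reaction functions simultaneously: (1 − (1/3)(1/3))P_{Alta} = 19 + (1/3)·20.5, so (8/9)P_{Alta} = 155/6 and P_{Alta} = 29.0625.
Then P_{Borealis} = 20.5 + (1/3)·29.0625 = 30.1875.

29.0625, 30.1875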